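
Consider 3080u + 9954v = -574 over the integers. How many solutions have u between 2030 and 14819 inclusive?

18

gcd(9954, 3080):
  9954 = 3·3080 + 714
  3080 = 4·714 + 224
  714 = 3·224 + 42
  224 = 5·42 + 14
  42 = 3·14
so gcd(9954, 3080) = 14.
Back-substitute for Bézout coefficients:
  14 = 224 - 5·42
  ... = 3080·(223) + 9954·(-69)
Scale by -41: particular solution (-9143, 2829); reduce u mod 711: (100, -31).
General solution: u = 100 + 711t, v = -31 - 220t for integer t.
2030 ≤ 100 + 711t ≤ 14819 gives t ∈ [3, 20], which is 18 values.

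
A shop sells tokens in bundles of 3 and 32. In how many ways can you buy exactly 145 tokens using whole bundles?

Need nonnegative integers with 3j + 32k = 145.
gcd(3, 32) = 1, and 3·(11) + 32·(-1) = 1.
So (j₀, k₀) = (1595, -145); general j = 1595 + 32t, k = -145 - 3t.
j ≥ 0 ⇒ t ≥ -49; k ≥ 0 ⇒ t ≤ -49. That's 1 value of t.

1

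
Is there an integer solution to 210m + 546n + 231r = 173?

gcd(546, 210) = 42  (546 = 2·210 + 126, 210 = 1·126 + 84, 126 = 1·84 + 42, 84 = 2·42).
gcd(42, 231) = 21.
21 does not divide 173 (remainder 5), so no integer solutions.

no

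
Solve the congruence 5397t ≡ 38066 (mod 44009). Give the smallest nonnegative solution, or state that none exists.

2910

gcd(44009, 5397):
  44009 = 8·5397 + 833
  5397 = 6·833 + 399
  833 = 2·399 + 35
  399 = 11·35 + 14
  35 = 2·14 + 7
  14 = 2·7
so gcd(44009, 5397) = 7.
7 divides 38066, so solutions exist.
Back-substitute for Bézout coefficients:
  7 = 35 - 2·14
  ... = 5397·(-2536) + 44009·(311)
So 5397·(-2536) ≡ 7 (mod 44009); multiply by 5438: t ≡ -13790768 (mod 6287).
Smallest nonnegative: t = -13790768 mod 6287 = 2910.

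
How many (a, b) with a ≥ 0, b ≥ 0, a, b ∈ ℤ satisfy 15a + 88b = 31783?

25

gcd(88, 15) = 1.
By Bézout, 15*(-41) + 88*(7) = 1.
One solution: (1, 361).
General: a = 1 + 88t, b = 361 - 15t.
a ≥ 0 ⇒ t ≥ 0; b ≥ 0 ⇒ t ≤ 24. So t ∈ [0, 24]: 25 solutions.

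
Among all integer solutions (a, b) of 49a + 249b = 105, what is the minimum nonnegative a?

gcd(249, 49):
  249 = 5*49 + 4
  49 = 12*4 + 1
  4 = 4*1
so gcd(249, 49) = 1.
1 divides 105, so solutions exist.
Back-substitute for Bézout coefficients:
  1 = 49 - 12*4
  ... = 49*(61) + 249*(-12)
Scale by 105/1 = 105: (a₀, b₀) = (6405, -1260).
General solution: a = 6405 + 249t, b = -1260 - 49t for integer t.
a ≥ 0: smallest is 6405 mod 249 = 180 (at t = -25), with b = -35.

180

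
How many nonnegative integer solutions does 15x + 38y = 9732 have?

17

gcd(38, 15):
  38 = 2·15 + 8
  15 = 1·8 + 7
  8 = 1·7 + 1
  7 = 7·1
so gcd(38, 15) = 1.
Back-substitute for Bézout coefficients:
  1 = 8 - 1·7
  ... = 15·(-5) + 38·(2)
Scale by 9732: one solution is (-48660, 19464). Reduce x mod 38: (18, 249).
General: x = 18 + 38t, y = 249 - 15t.
x ≥ 0 ⇒ t ≥ 0; y ≥ 0 ⇒ t ≤ 16. So t ∈ [0, 16]: 17 solutions.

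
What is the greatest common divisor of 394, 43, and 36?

1

gcd(394, 43) = 1.
gcd(1, 36) = 1.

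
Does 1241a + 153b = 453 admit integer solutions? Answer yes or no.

no

gcd(1241, 153) = 17  (1241 = 8·153 + 17, 153 = 9·17).
17 does not divide 453 (remainder 11), so no integer solutions.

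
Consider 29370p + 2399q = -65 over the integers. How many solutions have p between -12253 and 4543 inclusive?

gcd(29370, 2399):
  29370 = 12·2399 + 582
  2399 = 4·582 + 71
  582 = 8·71 + 14
  71 = 5·14 + 1
  14 = 14·1
so gcd(29370, 2399) = 1.
Back-substitute for Bézout coefficients:
  1 = 71 - 5·14
  ... = 29370·(-169) + 2399·(2069)
Scale by -65: particular solution (10985, -134485); reduce p mod 2399: (1389, -17005).
General solution: p = 1389 + 2399t, q = -17005 - 29370t for integer t.
-12253 ≤ 1389 + 2399t ≤ 4543 gives t ∈ [-5, 1], which is 7 values.

7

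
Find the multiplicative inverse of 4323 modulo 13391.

9361

gcd(13391, 4323) = 1.
By Bézout, 4323*(-4030) + 13391*(1301) = 1.
So 4323*-4030 ≡ 1 (mod 13391), and -4030 mod 13391 = 9361.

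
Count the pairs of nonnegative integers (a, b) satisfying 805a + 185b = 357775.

12

gcd(805, 185):
  805 = 4×185 + 65
  185 = 2×65 + 55
  65 = 1×55 + 10
  55 = 5×10 + 5
  10 = 2×5
so gcd(805, 185) = 5.
Back-substitute for Bézout coefficients:
  5 = 55 - 5×10
  ... = 805×(-17) + 185×(74)
Scale by 71555: one solution is (-1216435, 5295070). Reduce a mod 37: (14, 1873).
General: a = 14 + 37t, b = 1873 - 161t.
a ≥ 0 ⇒ t ≥ 0; b ≥ 0 ⇒ t ≤ 11. So t ∈ [0, 11]: 12 solutions.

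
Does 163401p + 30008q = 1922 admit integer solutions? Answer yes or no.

yes

gcd(163401, 30008) = 31  (163401 = 5·30008 + 13361, 30008 = 2·13361 + 3286, 13361 = 4·3286 + 217, 3286 = 15·217 + 31, 217 = 7·31).
31 divides 1922, so integer solutions exist.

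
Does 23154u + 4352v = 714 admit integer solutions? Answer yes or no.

gcd(23154, 4352) = 34  (23154 = 5*4352 + 1394, 4352 = 3*1394 + 170, 1394 = 8*170 + 34, 170 = 5*34).
34 divides 714, so integer solutions exist.

yes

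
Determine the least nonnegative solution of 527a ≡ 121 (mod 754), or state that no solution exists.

gcd(754, 527):
  754 = 1×527 + 227
  527 = 2×227 + 73
  227 = 3×73 + 8
  73 = 9×8 + 1
  8 = 8×1
so gcd(754, 527) = 1.
1 divides 121, so solutions exist.
Back-substitute for Bézout coefficients:
  1 = 73 - 9×8
  ... = 527×(93) + 754×(-65)
So 527×(93) ≡ 1 (mod 754); multiply by 121: a ≡ 11253 (mod 754).
Smallest nonnegative: a = 11253 mod 754 = 697.

697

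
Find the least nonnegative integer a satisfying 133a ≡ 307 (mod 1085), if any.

no solution

gcd(1085, 133) = 7  (1085 = 8·133 + 21, 133 = 6·21 + 7, 21 = 3·7).
7 does not divide 307, so the congruence has no solution.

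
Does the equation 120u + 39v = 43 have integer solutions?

gcd(120, 39):
  120 = 3×39 + 3
  39 = 13×3
so gcd(120, 39) = 3.
3 does not divide 43 (remainder 1), so no integer solutions.

no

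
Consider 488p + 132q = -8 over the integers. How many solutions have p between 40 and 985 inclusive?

29

gcd(488, 132):
  488 = 3*132 + 92
  132 = 1*92 + 40
  92 = 2*40 + 12
  40 = 3*12 + 4
  12 = 3*4
so gcd(488, 132) = 4.
Back-substitute for Bézout coefficients:
  4 = 40 - 3*12
  ... = 488*(-10) + 132*(37)
Scale by -2: particular solution (20, -74); reduce p mod 33: (20, -74).
General solution: p = 20 + 33t, q = -74 - 122t for integer t.
40 ≤ 20 + 33t ≤ 985 gives t ∈ [1, 29], which is 29 values.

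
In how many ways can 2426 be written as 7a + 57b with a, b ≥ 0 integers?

6

gcd(57, 7) = 1.
By Bézout, 7*(-8) + 57*(1) = 1.
One solution: (29, 39).
General: a = 29 + 57t, b = 39 - 7t.
a ≥ 0 ⇒ t ≥ 0; b ≥ 0 ⇒ t ≤ 5. So t ∈ [0, 5]: 6 solutions.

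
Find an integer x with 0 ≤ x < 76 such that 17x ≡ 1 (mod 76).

gcd(76, 17) = 1  (76 = 4×17 + 8, 17 = 2×8 + 1, 8 = 8×1).
Back-substituting, 17×(9) + 76×(-2) = 1.
So 17×9 ≡ 1 (mod 76), and 9 mod 76 = 9.

9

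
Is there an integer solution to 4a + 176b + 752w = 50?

no

gcd(176, 4) = 4  (176 = 44·4).
gcd(4, 752) = 4.
4 does not divide 50 (remainder 2), so no integer solutions.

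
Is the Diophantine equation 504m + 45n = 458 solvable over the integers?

gcd(504, 45):
  504 = 11·45 + 9
  45 = 5·9
so gcd(504, 45) = 9.
9 does not divide 458 (remainder 8), so no integer solutions.

no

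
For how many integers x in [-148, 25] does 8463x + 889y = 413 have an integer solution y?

1

gcd(8463, 889) = 7  (8463 = 9*889 + 462, 889 = 1*462 + 427, 462 = 1*427 + 35, 427 = 12*35 + 7, 35 = 5*7).
Back-substituting, 8463*(-25) + 889*(238) = 7.
Scale by 59: particular solution (-1475, 14042); reduce x mod 127: (49, -466).
General solution: x = 49 + 127t, y = -466 - 1209t for integer t.
-148 ≤ 49 + 127t ≤ 25 gives t ∈ [-1, -1], which is 1 value.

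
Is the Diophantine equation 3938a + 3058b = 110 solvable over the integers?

gcd(3938, 3058):
  3938 = 1×3058 + 880
  3058 = 3×880 + 418
  880 = 2×418 + 44
  418 = 9×44 + 22
  44 = 2×22
so gcd(3938, 3058) = 22.
22 divides 110, so integer solutions exist.

yes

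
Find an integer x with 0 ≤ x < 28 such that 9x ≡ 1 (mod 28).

25

gcd(28, 9):
  28 = 3*9 + 1
  9 = 9*1
so gcd(28, 9) = 1.
Back-substitute for Bézout coefficients:
  1 = 28 - 3*9
  ... = 9*(-3) + 28*(1)
So 9*-3 ≡ 1 (mod 28), and -3 mod 28 = 25.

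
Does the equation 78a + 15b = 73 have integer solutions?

gcd(78, 15):
  78 = 5·15 + 3
  15 = 5·3
so gcd(78, 15) = 3.
3 does not divide 73 (remainder 1), so no integer solutions.

no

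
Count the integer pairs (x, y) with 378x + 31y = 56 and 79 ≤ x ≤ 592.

gcd(378, 31):
  378 = 12*31 + 6
  31 = 5*6 + 1
  6 = 6*1
so gcd(378, 31) = 1.
Back-substitute for Bézout coefficients:
  1 = 31 - 5*6
  ... = 378*(-5) + 31*(61)
Scale by 56: particular solution (-280, 3416); reduce x mod 31: (30, -364).
General solution: x = 30 + 31t, y = -364 - 378t for integer t.
79 ≤ 30 + 31t ≤ 592 gives t ∈ [2, 18], which is 17 values.

17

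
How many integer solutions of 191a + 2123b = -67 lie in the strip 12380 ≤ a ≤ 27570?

8

gcd(2123, 191):
  2123 = 11*191 + 22
  191 = 8*22 + 15
  22 = 1*15 + 7
  15 = 2*7 + 1
  7 = 7*1
so gcd(2123, 191) = 1.
Back-substitute for Bézout coefficients:
  1 = 15 - 2*7
  ... = 191*(289) + 2123*(-26)
Scale by -67: particular solution (-19363, 1742); reduce a mod 2123: (1867, -168).
General solution: a = 1867 + 2123t, b = -168 - 191t for integer t.
12380 ≤ 1867 + 2123t ≤ 27570 gives t ∈ [5, 12], which is 8 values.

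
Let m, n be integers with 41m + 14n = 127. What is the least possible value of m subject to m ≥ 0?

gcd(41, 14) = 1  (41 = 2×14 + 13, 14 = 1×13 + 1, 13 = 13×1).
1 divides 127, so solutions exist.
Back-substituting, 41×(-1) + 14×(3) = 1.
Scale by 127/1 = 127: (m₀, n₀) = (-127, 381).
General solution: m = -127 + 14t, n = 381 - 41t for integer t.
m ≥ 0: smallest is -127 mod 14 = 13 (at t = 10), with n = -29.

13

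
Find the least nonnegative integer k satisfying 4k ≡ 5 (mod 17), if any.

14

gcd(17, 4):
  17 = 4×4 + 1
  4 = 4×1
so gcd(17, 4) = 1.
1 divides 5, so solutions exist.
Back-substitute for Bézout coefficients:
  1 = 17 - 4×4
  ... = 4×(-4) + 17×(1)
So 4×(-4) ≡ 1 (mod 17); multiply by 5: k ≡ -20 (mod 17).
Smallest nonnegative: k = -20 mod 17 = 14.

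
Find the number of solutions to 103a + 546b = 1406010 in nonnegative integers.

25

gcd(546, 103):
  546 = 5×103 + 31
  103 = 3×31 + 10
  31 = 3×10 + 1
  10 = 10×1
so gcd(546, 103) = 1.
Back-substitute for Bézout coefficients:
  1 = 31 - 3×10
  ... = 103×(-53) + 546×(10)
Scale by 1406010: one solution is (-74518530, 14060100). Reduce a mod 546: (96, 2557).
General: a = 96 + 546t, b = 2557 - 103t.
a ≥ 0 ⇒ t ≥ 0; b ≥ 0 ⇒ t ≤ 24. So t ∈ [0, 24]: 25 solutions.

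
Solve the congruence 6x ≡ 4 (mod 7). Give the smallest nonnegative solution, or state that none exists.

3

gcd(7, 6):
  7 = 1·6 + 1
  6 = 6·1
so gcd(7, 6) = 1.
1 divides 4, so solutions exist.
Back-substitute for Bézout coefficients:
  1 = 7 - 1·6
  ... = 6·(-1) + 7·(1)
So 6·(-1) ≡ 1 (mod 7); multiply by 4: x ≡ -4 (mod 7).
Smallest nonnegative: x = -4 mod 7 = 3.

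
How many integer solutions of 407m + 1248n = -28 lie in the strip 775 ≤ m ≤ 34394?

gcd(1248, 407):
  1248 = 3*407 + 27
  407 = 15*27 + 2
  27 = 13*2 + 1
  2 = 2*1
so gcd(1248, 407) = 1.
Back-substitute for Bézout coefficients:
  1 = 27 - 13*2
  ... = 407*(-601) + 1248*(196)
Scale by -28: particular solution (16828, -5488); reduce m mod 1248: (604, -197).
General solution: m = 604 + 1248t, n = -197 - 407t for integer t.
775 ≤ 604 + 1248t ≤ 34394 gives t ∈ [1, 27], which is 27 values.

27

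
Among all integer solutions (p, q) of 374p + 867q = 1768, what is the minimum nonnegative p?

gcd(867, 374):
  867 = 2×374 + 119
  374 = 3×119 + 17
  119 = 7×17
so gcd(867, 374) = 17.
17 divides 1768, so solutions exist.
Back-substitute for Bézout coefficients:
  17 = 374 - 3×119
  ... = 374×(7) + 867×(-3)
Scale by 1768/17 = 104: (p₀, q₀) = (728, -312).
General solution: p = 728 + 51t, q = -312 - 22t for integer t.
p ≥ 0: smallest is 728 mod 51 = 14 (at t = -14), with q = -4.

14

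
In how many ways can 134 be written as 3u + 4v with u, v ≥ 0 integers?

gcd(4, 3) = 1.
By Bézout, 3*(-1) + 4*(1) = 1.
One solution: (2, 32).
General: u = 2 + 4t, v = 32 - 3t.
u ≥ 0 ⇒ t ≥ 0; v ≥ 0 ⇒ t ≤ 10. So t ∈ [0, 10]: 11 solutions.

11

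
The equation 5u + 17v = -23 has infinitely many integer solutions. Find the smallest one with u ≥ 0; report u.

9

gcd(17, 5):
  17 = 3*5 + 2
  5 = 2*2 + 1
  2 = 2*1
so gcd(17, 5) = 1.
1 divides -23, so solutions exist.
Back-substitute for Bézout coefficients:
  1 = 5 - 2*2
  ... = 5*(7) + 17*(-2)
Scale by -23/1 = -23: (u₀, v₀) = (-161, 46).
General solution: u = -161 + 17t, v = 46 - 5t for integer t.
u ≥ 0: smallest is -161 mod 17 = 9 (at t = 10), with v = -4.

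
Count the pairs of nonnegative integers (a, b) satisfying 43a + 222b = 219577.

gcd(222, 43):
  222 = 5·43 + 7
  43 = 6·7 + 1
  7 = 7·1
so gcd(222, 43) = 1.
Back-substitute for Bézout coefficients:
  1 = 43 - 6·7
  ... = 43·(31) + 222·(-6)
Scale by 219577: one solution is (6806887, -1317462). Reduce a mod 222: (145, 961).
General: a = 145 + 222t, b = 961 - 43t.
a ≥ 0 ⇒ t ≥ 0; b ≥ 0 ⇒ t ≤ 22. So t ∈ [0, 22]: 23 solutions.

23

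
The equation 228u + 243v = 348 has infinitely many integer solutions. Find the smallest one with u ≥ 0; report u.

gcd(243, 228):
  243 = 1×228 + 15
  228 = 15×15 + 3
  15 = 5×3
so gcd(243, 228) = 3.
3 divides 348, so solutions exist.
Back-substitute for Bézout coefficients:
  3 = 228 - 15×15
  ... = 228×(16) + 243×(-15)
Scale by 348/3 = 116: (u₀, v₀) = (1856, -1740).
General solution: u = 1856 + 81t, v = -1740 - 76t for integer t.
u ≥ 0: smallest is 1856 mod 81 = 74 (at t = -22), with v = -68.

74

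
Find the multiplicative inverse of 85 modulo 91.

gcd(91, 85) = 1  (91 = 1*85 + 6, 85 = 14*6 + 1, 6 = 6*1).
Back-substituting, 85*(15) + 91*(-14) = 1.
So 85*15 ≡ 1 (mod 91), and 15 mod 91 = 15.

15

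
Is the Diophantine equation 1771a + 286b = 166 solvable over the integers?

no

gcd(1771, 286):
  1771 = 6*286 + 55
  286 = 5*55 + 11
  55 = 5*11
so gcd(1771, 286) = 11.
11 does not divide 166 (remainder 1), so no integer solutions.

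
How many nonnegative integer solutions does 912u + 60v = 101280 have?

gcd(912, 60) = 12.
By Bézout, 912*(1) + 60*(-15) = 12.
One solution: (0, 1688).
General: u = 0 + 5t, v = 1688 - 76t.
u ≥ 0 ⇒ t ≥ 0; v ≥ 0 ⇒ t ≤ 22. So t ∈ [0, 22]: 23 solutions.

23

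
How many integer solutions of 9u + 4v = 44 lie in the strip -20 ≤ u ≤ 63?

gcd(9, 4):
  9 = 2·4 + 1
  4 = 4·1
so gcd(9, 4) = 1.
Back-substitute for Bézout coefficients:
  1 = 9 - 2·4
  ... = 9·(1) + 4·(-2)
Scale by 44: particular solution (44, -88); reduce u mod 4: (0, 11).
General solution: u = 0 + 4t, v = 11 - 9t for integer t.
-20 ≤ 0 + 4t ≤ 63 gives t ∈ [-5, 15], which is 21 values.

21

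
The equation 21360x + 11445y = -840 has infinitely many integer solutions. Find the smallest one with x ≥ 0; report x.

gcd(21360, 11445) = 15.
15 divides -840, so solutions exist.
By Bézout, 21360×(187) + 11445×(-349) = 15.
Scale by -840/15 = -56: (x₀, y₀) = (-10472, 19544).
General solution: x = -10472 + 763t, y = 19544 - 1424t for integer t.
x ≥ 0: smallest is -10472 mod 763 = 210 (at t = 14), with y = -392.

210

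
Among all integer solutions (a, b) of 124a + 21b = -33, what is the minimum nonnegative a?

6

gcd(124, 21):
  124 = 5*21 + 19
  21 = 1*19 + 2
  19 = 9*2 + 1
  2 = 2*1
so gcd(124, 21) = 1.
1 divides -33, so solutions exist.
Back-substitute for Bézout coefficients:
  1 = 19 - 9*2
  ... = 124*(10) + 21*(-59)
Scale by -33/1 = -33: (a₀, b₀) = (-330, 1947).
General solution: a = -330 + 21t, b = 1947 - 124t for integer t.
a ≥ 0: smallest is -330 mod 21 = 6 (at t = 16), with b = -37.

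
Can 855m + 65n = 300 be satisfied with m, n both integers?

gcd(855, 65) = 5  (855 = 13·65 + 10, 65 = 6·10 + 5, 10 = 2·5).
5 divides 300, so integer solutions exist.

yes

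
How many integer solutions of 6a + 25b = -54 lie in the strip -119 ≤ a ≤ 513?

gcd(25, 6) = 1  (25 = 4*6 + 1, 6 = 6*1).
Back-substituting, 6*(-4) + 25*(1) = 1.
Scale by -54: particular solution (216, -54); reduce a mod 25: (16, -6).
General solution: a = 16 + 25t, b = -6 - 6t for integer t.
-119 ≤ 16 + 25t ≤ 513 gives t ∈ [-5, 19], which is 25 values.

25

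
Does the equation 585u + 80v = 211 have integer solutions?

no

gcd(585, 80) = 5.
5 does not divide 211 (remainder 1), so no integer solutions.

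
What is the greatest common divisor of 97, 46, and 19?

1

gcd(97, 46):
  97 = 2·46 + 5
  46 = 9·5 + 1
  5 = 5·1
so gcd(97, 46) = 1.
gcd(1, 19) = 1.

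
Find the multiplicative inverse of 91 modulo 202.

gcd(202, 91) = 1  (202 = 2×91 + 20, 91 = 4×20 + 11, 20 = 1×11 + 9, 11 = 1×9 + 2, 9 = 4×2 + 1, 2 = 2×1).
Back-substituting, 91×(-91) + 202×(41) = 1.
So 91×-91 ≡ 1 (mod 202), and -91 mod 202 = 111.

111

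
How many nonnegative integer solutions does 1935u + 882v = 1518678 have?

gcd(1935, 882) = 9.
By Bézout, 1935×(31) + 882×(-68) = 9.
One solution: (56, 1599).
General: u = 56 + 98t, v = 1599 - 215t.
u ≥ 0 ⇒ t ≥ 0; v ≥ 0 ⇒ t ≤ 7. So t ∈ [0, 7]: 8 solutions.

8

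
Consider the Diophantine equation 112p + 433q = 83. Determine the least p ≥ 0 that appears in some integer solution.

51

gcd(433, 112):
  433 = 3·112 + 97
  112 = 1·97 + 15
  97 = 6·15 + 7
  15 = 2·7 + 1
  7 = 7·1
so gcd(433, 112) = 1.
1 divides 83, so solutions exist.
Back-substitute for Bézout coefficients:
  1 = 15 - 2·7
  ... = 112·(58) + 433·(-15)
Scale by 83/1 = 83: (p₀, q₀) = (4814, -1245).
General solution: p = 4814 + 433t, q = -1245 - 112t for integer t.
p ≥ 0: smallest is 4814 mod 433 = 51 (at t = -11), with q = -13.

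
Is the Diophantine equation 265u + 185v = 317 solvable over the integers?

gcd(265, 185) = 5.
5 does not divide 317 (remainder 2), so no integer solutions.

no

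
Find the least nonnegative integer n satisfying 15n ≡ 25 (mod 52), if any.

19

gcd(52, 15) = 1.
1 divides 25, so solutions exist.
By Bézout, 15×(7) + 52×(-2) = 1.
So 15×(7) ≡ 1 (mod 52); multiply by 25: n ≡ 175 (mod 52).
Smallest nonnegative: n = 175 mod 52 = 19.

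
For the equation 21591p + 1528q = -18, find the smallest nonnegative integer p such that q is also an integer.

gcd(21591, 1528):
  21591 = 14*1528 + 199
  1528 = 7*199 + 135
  199 = 1*135 + 64
  135 = 2*64 + 7
  64 = 9*7 + 1
  7 = 7*1
so gcd(21591, 1528) = 1.
1 divides -18, so solutions exist.
Back-substitute for Bézout coefficients:
  1 = 64 - 9*7
  ... = 21591*(215) + 1528*(-3038)
Scale by -18/1 = -18: (p₀, q₀) = (-3870, 54684).
General solution: p = -3870 + 1528t, q = 54684 - 21591t for integer t.
p ≥ 0: smallest is -3870 mod 1528 = 714 (at t = 3), with q = -10089.

714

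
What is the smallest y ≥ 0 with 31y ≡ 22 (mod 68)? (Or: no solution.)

38

gcd(68, 31) = 1.
1 divides 22, so solutions exist.
By Bézout, 31·(11) + 68·(-5) = 1.
So 31·(11) ≡ 1 (mod 68); multiply by 22: y ≡ 242 (mod 68).
Smallest nonnegative: y = 242 mod 68 = 38.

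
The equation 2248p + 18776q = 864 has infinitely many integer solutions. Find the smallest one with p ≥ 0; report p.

418

gcd(18776, 2248):
  18776 = 8*2248 + 792
  2248 = 2*792 + 664
  792 = 1*664 + 128
  664 = 5*128 + 24
  128 = 5*24 + 8
  24 = 3*8
so gcd(18776, 2248) = 8.
8 divides 864, so solutions exist.
Back-substitute for Bézout coefficients:
  8 = 128 - 5*24
  ... = 2248*(-735) + 18776*(88)
Scale by 864/8 = 108: (p₀, q₀) = (-79380, 9504).
General solution: p = -79380 + 2347t, q = 9504 - 281t for integer t.
p ≥ 0: smallest is -79380 mod 2347 = 418 (at t = 34), with q = -50.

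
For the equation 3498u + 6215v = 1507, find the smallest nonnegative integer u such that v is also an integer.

gcd(6215, 3498) = 11  (6215 = 1×3498 + 2717, 3498 = 1×2717 + 781, 2717 = 3×781 + 374, 781 = 2×374 + 33, 374 = 11×33 + 11, 33 = 3×11).
11 divides 1507, so solutions exist.
Back-substituting, 3498×(-183) + 6215×(103) = 11.
Scale by 1507/11 = 137: (u₀, v₀) = (-25071, 14111).
General solution: u = -25071 + 565t, v = 14111 - 318t for integer t.
u ≥ 0: smallest is -25071 mod 565 = 354 (at t = 45), with v = -199.

354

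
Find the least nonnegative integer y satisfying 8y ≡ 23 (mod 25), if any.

gcd(25, 8) = 1.
1 divides 23, so solutions exist.
By Bézout, 8*(-3) + 25*(1) = 1.
So 8*(-3) ≡ 1 (mod 25); multiply by 23: y ≡ -69 (mod 25).
Smallest nonnegative: y = -69 mod 25 = 6.

6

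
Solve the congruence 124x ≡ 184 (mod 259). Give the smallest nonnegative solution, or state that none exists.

gcd(259, 124) = 1.
1 divides 184, so solutions exist.
By Bézout, 124*(94) + 259*(-45) = 1.
So 124*(94) ≡ 1 (mod 259); multiply by 184: x ≡ 17296 (mod 259).
Smallest nonnegative: x = 17296 mod 259 = 202.

202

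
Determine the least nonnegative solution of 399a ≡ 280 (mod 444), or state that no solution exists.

no solution

gcd(444, 399):
  444 = 1·399 + 45
  399 = 8·45 + 39
  45 = 1·39 + 6
  39 = 6·6 + 3
  6 = 2·3
so gcd(444, 399) = 3.
3 does not divide 280, so the congruence has no solution.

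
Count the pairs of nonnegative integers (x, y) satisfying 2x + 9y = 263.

gcd(9, 2) = 1.
By Bézout, 2×(-4) + 9×(1) = 1.
One solution: (1, 29).
General: x = 1 + 9t, y = 29 - 2t.
x ≥ 0 ⇒ t ≥ 0; y ≥ 0 ⇒ t ≤ 14. So t ∈ [0, 14]: 15 solutions.

15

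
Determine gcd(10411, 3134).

gcd(10411, 3134):
  10411 = 3·3134 + 1009
  3134 = 3·1009 + 107
  1009 = 9·107 + 46
  107 = 2·46 + 15
  46 = 3·15 + 1
  15 = 15·1
so gcd(10411, 3134) = 1.

1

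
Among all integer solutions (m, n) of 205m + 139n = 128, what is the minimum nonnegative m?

23

gcd(205, 139):
  205 = 1*139 + 66
  139 = 2*66 + 7
  66 = 9*7 + 3
  7 = 2*3 + 1
  3 = 3*1
so gcd(205, 139) = 1.
1 divides 128, so solutions exist.
Back-substitute for Bézout coefficients:
  1 = 7 - 2*3
  ... = 205*(-40) + 139*(59)
Scale by 128/1 = 128: (m₀, n₀) = (-5120, 7552).
General solution: m = -5120 + 139t, n = 7552 - 205t for integer t.
m ≥ 0: smallest is -5120 mod 139 = 23 (at t = 37), with n = -33.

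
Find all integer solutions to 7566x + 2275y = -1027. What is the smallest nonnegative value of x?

103

gcd(7566, 2275) = 13.
13 divides -1027, so solutions exist.
By Bézout, 7566×(43) + 2275×(-143) = 13.
Scale by -1027/13 = -79: (x₀, y₀) = (-3397, 11297).
General solution: x = -3397 + 175t, y = 11297 - 582t for integer t.
x ≥ 0: smallest is -3397 mod 175 = 103 (at t = 20), with y = -343.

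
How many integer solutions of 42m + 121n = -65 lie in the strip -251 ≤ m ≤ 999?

10

gcd(121, 42):
  121 = 2×42 + 37
  42 = 1×37 + 5
  37 = 7×5 + 2
  5 = 2×2 + 1
  2 = 2×1
so gcd(121, 42) = 1.
Back-substitute for Bézout coefficients:
  1 = 5 - 2×2
  ... = 42×(49) + 121×(-17)
Scale by -65: particular solution (-3185, 1105); reduce m mod 121: (82, -29).
General solution: m = 82 + 121t, n = -29 - 42t for integer t.
-251 ≤ 82 + 121t ≤ 999 gives t ∈ [-2, 7], which is 10 values.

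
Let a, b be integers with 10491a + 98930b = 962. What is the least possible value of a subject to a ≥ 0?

gcd(98930, 10491):
  98930 = 9·10491 + 4511
  10491 = 2·4511 + 1469
  4511 = 3·1469 + 104
  1469 = 14·104 + 13
  104 = 8·13
so gcd(98930, 10491) = 13.
13 divides 962, so solutions exist.
Back-substitute for Bézout coefficients:
  13 = 1469 - 14·104
  ... = 10491·(943) + 98930·(-100)
Scale by 962/13 = 74: (a₀, b₀) = (69782, -7400).
General solution: a = 69782 + 7610t, b = -7400 - 807t for integer t.
a ≥ 0: smallest is 69782 mod 7610 = 1292 (at t = -9), with b = -137.

1292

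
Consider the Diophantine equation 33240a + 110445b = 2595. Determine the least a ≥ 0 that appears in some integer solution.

854

gcd(110445, 33240) = 15  (110445 = 3*33240 + 10725, 33240 = 3*10725 + 1065, 10725 = 10*1065 + 75, 1065 = 14*75 + 15, 75 = 5*15).
15 divides 2595, so solutions exist.
Back-substituting, 33240*(1452) + 110445*(-437) = 15.
Scale by 2595/15 = 173: (a₀, b₀) = (251196, -75601).
General solution: a = 251196 + 7363t, b = -75601 - 2216t for integer t.
a ≥ 0: smallest is 251196 mod 7363 = 854 (at t = -34), with b = -257.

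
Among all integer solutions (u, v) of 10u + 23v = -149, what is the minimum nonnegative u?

gcd(23, 10) = 1  (23 = 2×10 + 3, 10 = 3×3 + 1, 3 = 3×1).
1 divides -149, so solutions exist.
Back-substituting, 10×(7) + 23×(-3) = 1.
Scale by -149/1 = -149: (u₀, v₀) = (-1043, 447).
General solution: u = -1043 + 23t, v = 447 - 10t for integer t.
u ≥ 0: smallest is -1043 mod 23 = 15 (at t = 46), with v = -13.

15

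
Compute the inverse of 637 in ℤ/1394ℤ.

gcd(1394, 637):
  1394 = 2×637 + 120
  637 = 5×120 + 37
  120 = 3×37 + 9
  37 = 4×9 + 1
  9 = 9×1
so gcd(1394, 637) = 1.
Back-substitute for Bézout coefficients:
  1 = 37 - 4×9
  ... = 637×(151) + 1394×(-69)
So 637×151 ≡ 1 (mod 1394), and 151 mod 1394 = 151.

151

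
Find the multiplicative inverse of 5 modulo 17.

gcd(17, 5) = 1  (17 = 3×5 + 2, 5 = 2×2 + 1, 2 = 2×1).
Back-substituting, 5×(7) + 17×(-2) = 1.
So 5×7 ≡ 1 (mod 17), and 7 mod 17 = 7.

7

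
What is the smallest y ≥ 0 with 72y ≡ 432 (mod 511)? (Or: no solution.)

6

gcd(511, 72):
  511 = 7×72 + 7
  72 = 10×7 + 2
  7 = 3×2 + 1
  2 = 2×1
so gcd(511, 72) = 1.
1 divides 432, so solutions exist.
Back-substitute for Bézout coefficients:
  1 = 7 - 3×2
  ... = 72×(-220) + 511×(31)
So 72×(-220) ≡ 1 (mod 511); multiply by 432: y ≡ -95040 (mod 511).
Smallest nonnegative: y = -95040 mod 511 = 6.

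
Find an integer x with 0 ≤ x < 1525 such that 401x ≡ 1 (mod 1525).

gcd(1525, 401) = 1.
By Bézout, 401×(251) + 1525×(-66) = 1.
So 401×251 ≡ 1 (mod 1525), and 251 mod 1525 = 251.

251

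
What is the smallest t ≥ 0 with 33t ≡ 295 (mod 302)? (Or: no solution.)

gcd(302, 33):
  302 = 9*33 + 5
  33 = 6*5 + 3
  5 = 1*3 + 2
  3 = 1*2 + 1
  2 = 2*1
so gcd(302, 33) = 1.
1 divides 295, so solutions exist.
Back-substitute for Bézout coefficients:
  1 = 3 - 1*2
  ... = 33*(119) + 302*(-13)
So 33*(119) ≡ 1 (mod 302); multiply by 295: t ≡ 35105 (mod 302).
Smallest nonnegative: t = 35105 mod 302 = 73.

73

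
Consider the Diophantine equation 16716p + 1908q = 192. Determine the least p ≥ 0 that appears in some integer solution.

gcd(16716, 1908):
  16716 = 8·1908 + 1452
  1908 = 1·1452 + 456
  1452 = 3·456 + 84
  456 = 5·84 + 36
  84 = 2·36 + 12
  36 = 3·12
so gcd(16716, 1908) = 12.
12 divides 192, so solutions exist.
Back-substitute for Bézout coefficients:
  12 = 84 - 2·36
  ... = 16716·(46) + 1908·(-403)
Scale by 192/12 = 16: (p₀, q₀) = (736, -6448).
General solution: p = 736 + 159t, q = -6448 - 1393t for integer t.
p ≥ 0: smallest is 736 mod 159 = 100 (at t = -4), with q = -876.

100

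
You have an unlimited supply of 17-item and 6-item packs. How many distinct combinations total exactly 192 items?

Need nonnegative integers with 17j + 6k = 192.
gcd(17, 6) = 1, and 17·(-1) + 6·(3) = 1.
So (j₀, k₀) = (-192, 576); general j = -192 + 6t, k = 576 - 17t.
j ≥ 0 ⇒ t ≥ 32; k ≥ 0 ⇒ t ≤ 33. That's 2 values of t.

2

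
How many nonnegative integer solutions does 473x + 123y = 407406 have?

7

gcd(473, 123) = 1  (473 = 3*123 + 104, 123 = 1*104 + 19, 104 = 5*19 + 9, 19 = 2*9 + 1, 9 = 9*1).
Back-substituting, 473*(-13) + 123*(50) = 1.
Scale by 407406: one solution is (-5296278, 20370300). Reduce x mod 123: (102, 2920).
General: x = 102 + 123t, y = 2920 - 473t.
x ≥ 0 ⇒ t ≥ 0; y ≥ 0 ⇒ t ≤ 6. So t ∈ [0, 6]: 7 solutions.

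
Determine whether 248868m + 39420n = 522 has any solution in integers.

no

gcd(248868, 39420) = 36  (248868 = 6·39420 + 12348, 39420 = 3·12348 + 2376, 12348 = 5·2376 + 468, 2376 = 5·468 + 36, 468 = 13·36).
36 does not divide 522 (remainder 18), so no integer solutions.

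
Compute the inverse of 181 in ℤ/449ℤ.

129

gcd(449, 181) = 1.
By Bézout, 181*(129) + 449*(-52) = 1.
So 181*129 ≡ 1 (mod 449), and 129 mod 449 = 129.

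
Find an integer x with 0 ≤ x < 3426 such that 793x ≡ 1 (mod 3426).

gcd(3426, 793):
  3426 = 4×793 + 254
  793 = 3×254 + 31
  254 = 8×31 + 6
  31 = 5×6 + 1
  6 = 6×1
so gcd(3426, 793) = 1.
Back-substitute for Bézout coefficients:
  1 = 31 - 5×6
  ... = 793×(553) + 3426×(-128)
So 793×553 ≡ 1 (mod 3426), and 553 mod 3426 = 553.

553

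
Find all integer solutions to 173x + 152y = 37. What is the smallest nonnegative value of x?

9

gcd(173, 152):
  173 = 1×152 + 21
  152 = 7×21 + 5
  21 = 4×5 + 1
  5 = 5×1
so gcd(173, 152) = 1.
1 divides 37, so solutions exist.
Back-substitute for Bézout coefficients:
  1 = 21 - 4×5
  ... = 173×(29) + 152×(-33)
Scale by 37/1 = 37: (x₀, y₀) = (1073, -1221).
General solution: x = 1073 + 152t, y = -1221 - 173t for integer t.
x ≥ 0: smallest is 1073 mod 152 = 9 (at t = -7), with y = -10.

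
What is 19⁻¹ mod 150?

79

gcd(150, 19):
  150 = 7·19 + 17
  19 = 1·17 + 2
  17 = 8·2 + 1
  2 = 2·1
so gcd(150, 19) = 1.
Back-substitute for Bézout coefficients:
  1 = 17 - 8·2
  ... = 19·(-71) + 150·(9)
So 19·-71 ≡ 1 (mod 150), and -71 mod 150 = 79.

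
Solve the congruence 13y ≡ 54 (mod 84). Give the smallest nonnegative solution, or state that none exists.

30

gcd(84, 13) = 1.
1 divides 54, so solutions exist.
By Bézout, 13*(13) + 84*(-2) = 1.
So 13*(13) ≡ 1 (mod 84); multiply by 54: y ≡ 702 (mod 84).
Smallest nonnegative: y = 702 mod 84 = 30.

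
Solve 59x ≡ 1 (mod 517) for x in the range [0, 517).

gcd(517, 59) = 1  (517 = 8·59 + 45, 59 = 1·45 + 14, 45 = 3·14 + 3, 14 = 4·3 + 2, 3 = 1·2 + 1, 2 = 2·1).
Back-substituting, 59·(-184) + 517·(21) = 1.
So 59·-184 ≡ 1 (mod 517), and -184 mod 517 = 333.

333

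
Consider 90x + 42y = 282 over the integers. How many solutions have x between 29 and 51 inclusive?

3

gcd(90, 42) = 6.
By Bézout, 90·(1) + 42·(-2) = 6.
Particular solution: (5, -4).
General solution: x = 5 + 7t, y = -4 - 15t for integer t.
29 ≤ 5 + 7t ≤ 51 gives t ∈ [4, 6], which is 3 values.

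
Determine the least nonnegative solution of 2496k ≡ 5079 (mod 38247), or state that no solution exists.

gcd(38247, 2496) = 3  (38247 = 15·2496 + 807, 2496 = 3·807 + 75, 807 = 10·75 + 57, 75 = 1·57 + 18, 57 = 3·18 + 3, 18 = 6·3).
3 divides 5079, so solutions exist.
Back-substituting, 2496·(-2038) + 38247·(133) = 3.
So 2496·(-2038) ≡ 3 (mod 38247); multiply by 1693: k ≡ -3450334 (mod 12749).
Smallest nonnegative: k = -3450334 mod 12749 = 4645.

4645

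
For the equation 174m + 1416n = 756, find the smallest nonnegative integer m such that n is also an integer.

102

gcd(1416, 174) = 6.
6 divides 756, so solutions exist.
By Bézout, 174×(57) + 1416×(-7) = 6.
Scale by 756/6 = 126: (m₀, n₀) = (7182, -882).
General solution: m = 7182 + 236t, n = -882 - 29t for integer t.
m ≥ 0: smallest is 7182 mod 236 = 102 (at t = -30), with n = -12.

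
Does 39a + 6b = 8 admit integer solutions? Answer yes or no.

no

gcd(39, 6) = 3.
3 does not divide 8 (remainder 2), so no integer solutions.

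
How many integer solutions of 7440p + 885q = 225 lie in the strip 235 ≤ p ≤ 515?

gcd(7440, 885) = 15  (7440 = 8×885 + 360, 885 = 2×360 + 165, 360 = 2×165 + 30, 165 = 5×30 + 15, 30 = 2×15).
Back-substituting, 7440×(-27) + 885×(227) = 15.
Scale by 15: particular solution (-405, 3405); reduce p mod 59: (8, -67).
General solution: p = 8 + 59t, q = -67 - 496t for integer t.
235 ≤ 8 + 59t ≤ 515 gives t ∈ [4, 8], which is 5 values.

5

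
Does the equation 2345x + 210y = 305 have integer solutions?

gcd(2345, 210) = 35  (2345 = 11·210 + 35, 210 = 6·35).
35 does not divide 305 (remainder 25), so no integer solutions.

no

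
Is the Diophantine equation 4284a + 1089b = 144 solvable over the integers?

yes

gcd(4284, 1089) = 9  (4284 = 3·1089 + 1017, 1089 = 1·1017 + 72, 1017 = 14·72 + 9, 72 = 8·9).
9 divides 144, so integer solutions exist.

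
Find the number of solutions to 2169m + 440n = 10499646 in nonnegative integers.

11

gcd(2169, 440) = 1  (2169 = 4·440 + 409, 440 = 1·409 + 31, 409 = 13·31 + 6, 31 = 5·6 + 1, 6 = 6·1).
Back-substituting, 2169·(-71) + 440·(350) = 1.
Scale by 10499646: one solution is (-745474866, 3674876100). Reduce m mod 440: (414, 21822).
General: m = 414 + 440t, n = 21822 - 2169t.
m ≥ 0 ⇒ t ≥ 0; n ≥ 0 ⇒ t ≤ 10. So t ∈ [0, 10]: 11 solutions.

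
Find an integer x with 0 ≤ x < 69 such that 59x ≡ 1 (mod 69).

gcd(69, 59) = 1.
By Bézout, 59×(-7) + 69×(6) = 1.
So 59×-7 ≡ 1 (mod 69), and -7 mod 69 = 62.

62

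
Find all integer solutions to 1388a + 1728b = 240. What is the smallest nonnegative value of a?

228

gcd(1728, 1388):
  1728 = 1×1388 + 340
  1388 = 4×340 + 28
  340 = 12×28 + 4
  28 = 7×4
so gcd(1728, 1388) = 4.
4 divides 240, so solutions exist.
Back-substitute for Bézout coefficients:
  4 = 340 - 12×28
  ... = 1388×(-61) + 1728×(49)
Scale by 240/4 = 60: (a₀, b₀) = (-3660, 2940).
General solution: a = -3660 + 432t, b = 2940 - 347t for integer t.
a ≥ 0: smallest is -3660 mod 432 = 228 (at t = 9), with b = -183.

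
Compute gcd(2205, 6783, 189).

gcd(6783, 2205) = 21  (6783 = 3·2205 + 168, 2205 = 13·168 + 21, 168 = 8·21).
gcd(21, 189) = 21.

21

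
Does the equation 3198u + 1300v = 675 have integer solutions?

no

gcd(3198, 1300) = 26.
26 does not divide 675 (remainder 25), so no integer solutions.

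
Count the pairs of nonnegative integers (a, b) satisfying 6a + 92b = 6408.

gcd(92, 6) = 2  (92 = 15·6 + 2, 6 = 3·2).
Back-substituting, 6·(-15) + 92·(1) = 2.
Scale by 3204: one solution is (-48060, 3204). Reduce a mod 46: (10, 69).
General: a = 10 + 46t, b = 69 - 3t.
a ≥ 0 ⇒ t ≥ 0; b ≥ 0 ⇒ t ≤ 23. So t ∈ [0, 23]: 24 solutions.

24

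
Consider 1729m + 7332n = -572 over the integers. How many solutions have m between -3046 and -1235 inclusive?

gcd(7332, 1729) = 13  (7332 = 4*1729 + 416, 1729 = 4*416 + 65, 416 = 6*65 + 26, 65 = 2*26 + 13, 26 = 2*13).
Back-substituting, 1729*(229) + 7332*(-54) = 13.
Scale by -44: particular solution (-10076, 2376); reduce m mod 564: (76, -18).
General solution: m = 76 + 564t, n = -18 - 133t for integer t.
-3046 ≤ 76 + 564t ≤ -1235 gives t ∈ [-5, -3], which is 3 values.

3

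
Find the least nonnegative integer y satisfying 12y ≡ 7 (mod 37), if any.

16

gcd(37, 12) = 1  (37 = 3*12 + 1, 12 = 12*1).
1 divides 7, so solutions exist.
Back-substituting, 12*(-3) + 37*(1) = 1.
So 12*(-3) ≡ 1 (mod 37); multiply by 7: y ≡ -21 (mod 37).
Smallest nonnegative: y = -21 mod 37 = 16.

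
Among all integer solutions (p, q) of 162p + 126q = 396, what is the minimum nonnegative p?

gcd(162, 126) = 18.
18 divides 396, so solutions exist.
By Bézout, 162*(-3) + 126*(4) = 18.
Scale by 396/18 = 22: (p₀, q₀) = (-66, 88).
General solution: p = -66 + 7t, q = 88 - 9t for integer t.
p ≥ 0: smallest is -66 mod 7 = 4 (at t = 10), with q = -2.

4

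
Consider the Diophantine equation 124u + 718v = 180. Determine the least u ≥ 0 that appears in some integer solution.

152

gcd(718, 124):
  718 = 5×124 + 98
  124 = 1×98 + 26
  98 = 3×26 + 20
  26 = 1×20 + 6
  20 = 3×6 + 2
  6 = 3×2
so gcd(718, 124) = 2.
2 divides 180, so solutions exist.
Back-substitute for Bézout coefficients:
  2 = 20 - 3×6
  ... = 124×(-110) + 718×(19)
Scale by 180/2 = 90: (u₀, v₀) = (-9900, 1710).
General solution: u = -9900 + 359t, v = 1710 - 62t for integer t.
u ≥ 0: smallest is -9900 mod 359 = 152 (at t = 28), with v = -26.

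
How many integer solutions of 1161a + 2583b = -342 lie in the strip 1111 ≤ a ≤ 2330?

gcd(2583, 1161) = 9  (2583 = 2·1161 + 261, 1161 = 4·261 + 117, 261 = 2·117 + 27, 117 = 4·27 + 9, 27 = 3·9).
Back-substituting, 1161·(89) + 2583·(-40) = 9.
Scale by -38: particular solution (-3382, 1520); reduce a mod 287: (62, -28).
General solution: a = 62 + 287t, b = -28 - 129t for integer t.
1111 ≤ 62 + 287t ≤ 2330 gives t ∈ [4, 7], which is 4 values.

4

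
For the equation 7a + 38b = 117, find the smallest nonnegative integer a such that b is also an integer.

gcd(38, 7) = 1.
1 divides 117, so solutions exist.
By Bézout, 7·(11) + 38·(-2) = 1.
Scale by 117/1 = 117: (a₀, b₀) = (1287, -234).
General solution: a = 1287 + 38t, b = -234 - 7t for integer t.
a ≥ 0: smallest is 1287 mod 38 = 33 (at t = -33), with b = -3.

33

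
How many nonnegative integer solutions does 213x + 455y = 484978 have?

gcd(455, 213):
  455 = 2·213 + 29
  213 = 7·29 + 10
  29 = 2·10 + 9
  10 = 1·9 + 1
  9 = 9·1
so gcd(455, 213) = 1.
Back-substitute for Bézout coefficients:
  1 = 10 - 1·9
  ... = 213·(47) + 455·(-22)
Scale by 484978: one solution is (22793966, -10669516). Reduce x mod 455: (286, 932).
General: x = 286 + 455t, y = 932 - 213t.
x ≥ 0 ⇒ t ≥ 0; y ≥ 0 ⇒ t ≤ 4. So t ∈ [0, 4]: 5 solutions.

5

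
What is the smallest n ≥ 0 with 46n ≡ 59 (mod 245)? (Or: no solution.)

gcd(245, 46):
  245 = 5×46 + 15
  46 = 3×15 + 1
  15 = 15×1
so gcd(245, 46) = 1.
1 divides 59, so solutions exist.
Back-substitute for Bézout coefficients:
  1 = 46 - 3×15
  ... = 46×(16) + 245×(-3)
So 46×(16) ≡ 1 (mod 245); multiply by 59: n ≡ 944 (mod 245).
Smallest nonnegative: n = 944 mod 245 = 209.

209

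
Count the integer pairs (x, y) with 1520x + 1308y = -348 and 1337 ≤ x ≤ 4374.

gcd(1520, 1308) = 4  (1520 = 1·1308 + 212, 1308 = 6·212 + 36, 212 = 5·36 + 32, 36 = 1·32 + 4, 32 = 8·4).
Back-substituting, 1520·(-37) + 1308·(43) = 4.
Scale by -87: particular solution (3219, -3741); reduce x mod 327: (276, -321).
General solution: x = 276 + 327t, y = -321 - 380t for integer t.
1337 ≤ 276 + 327t ≤ 4374 gives t ∈ [4, 12], which is 9 values.

9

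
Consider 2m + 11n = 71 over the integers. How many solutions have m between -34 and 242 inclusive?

25

gcd(11, 2):
  11 = 5*2 + 1
  2 = 2*1
so gcd(11, 2) = 1.
Back-substitute for Bézout coefficients:
  1 = 11 - 5*2
  ... = 2*(-5) + 11*(1)
Scale by 71: particular solution (-355, 71); reduce m mod 11: (8, 5).
General solution: m = 8 + 11t, n = 5 - 2t for integer t.
-34 ≤ 8 + 11t ≤ 242 gives t ∈ [-3, 21], which is 25 values.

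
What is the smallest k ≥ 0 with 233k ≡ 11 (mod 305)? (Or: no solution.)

gcd(305, 233):
  305 = 1*233 + 72
  233 = 3*72 + 17
  72 = 4*17 + 4
  17 = 4*4 + 1
  4 = 4*1
so gcd(305, 233) = 1.
1 divides 11, so solutions exist.
Back-substitute for Bézout coefficients:
  1 = 17 - 4*4
  ... = 233*(72) + 305*(-55)
So 233*(72) ≡ 1 (mod 305); multiply by 11: k ≡ 792 (mod 305).
Smallest nonnegative: k = 792 mod 305 = 182.

182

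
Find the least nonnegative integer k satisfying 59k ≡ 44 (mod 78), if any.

10

gcd(78, 59):
  78 = 1·59 + 19
  59 = 3·19 + 2
  19 = 9·2 + 1
  2 = 2·1
so gcd(78, 59) = 1.
1 divides 44, so solutions exist.
Back-substitute for Bézout coefficients:
  1 = 19 - 9·2
  ... = 59·(-37) + 78·(28)
So 59·(-37) ≡ 1 (mod 78); multiply by 44: k ≡ -1628 (mod 78).
Smallest nonnegative: k = -1628 mod 78 = 10.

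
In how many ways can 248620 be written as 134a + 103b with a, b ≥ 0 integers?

gcd(134, 103) = 1  (134 = 1*103 + 31, 103 = 3*31 + 10, 31 = 3*10 + 1, 10 = 10*1).
Back-substituting, 134*(10) + 103*(-13) = 1.
Scale by 248620: one solution is (2486200, -3232060). Reduce a mod 103: (89, 2298).
General: a = 89 + 103t, b = 2298 - 134t.
a ≥ 0 ⇒ t ≥ 0; b ≥ 0 ⇒ t ≤ 17. So t ∈ [0, 17]: 18 solutions.

18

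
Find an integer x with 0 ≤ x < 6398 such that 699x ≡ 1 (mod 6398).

5501

gcd(6398, 699) = 1.
By Bézout, 699*(-897) + 6398*(98) = 1.
So 699*-897 ≡ 1 (mod 6398), and -897 mod 6398 = 5501.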